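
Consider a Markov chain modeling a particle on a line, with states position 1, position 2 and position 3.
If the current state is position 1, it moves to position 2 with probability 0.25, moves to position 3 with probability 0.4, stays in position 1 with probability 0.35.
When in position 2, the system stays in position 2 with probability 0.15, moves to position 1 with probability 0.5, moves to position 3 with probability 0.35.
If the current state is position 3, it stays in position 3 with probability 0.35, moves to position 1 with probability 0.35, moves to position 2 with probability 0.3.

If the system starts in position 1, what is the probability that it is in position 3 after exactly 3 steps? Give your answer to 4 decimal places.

0.3694

Propagate the distribution vector 3 steps from position 1.
After 0 steps: (1.0000, 0.0000, 0.0000)
After 1 step: (0.3500, 0.2500, 0.4000)
After 2 steps: (0.3875, 0.2450, 0.3675)
After 3 steps: (0.3868, 0.2439, 0.3694)
P(in position 3 after 3 steps) = 0.3694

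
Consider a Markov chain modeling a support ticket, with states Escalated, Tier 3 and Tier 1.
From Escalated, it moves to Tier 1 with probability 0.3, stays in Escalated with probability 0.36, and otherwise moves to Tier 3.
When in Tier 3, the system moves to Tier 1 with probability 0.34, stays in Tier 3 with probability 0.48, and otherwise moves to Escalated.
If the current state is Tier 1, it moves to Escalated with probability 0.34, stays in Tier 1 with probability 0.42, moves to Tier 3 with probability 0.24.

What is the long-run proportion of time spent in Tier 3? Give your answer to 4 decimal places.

0.3538

Let the stationary distribution be π with π = πP and π_1 + π_2 + π_3 = 1.
π_1 = 0.36·π_1 + 0.18·π_2 + 0.34·π_3
π_2 = 0.34·π_1 + 0.48·π_2 + 0.24·π_3
Solving with the normalization constraint gives π = (0.2892, 0.3538, 0.3570).
So the stationary probability of Tier 3 is 0.3538.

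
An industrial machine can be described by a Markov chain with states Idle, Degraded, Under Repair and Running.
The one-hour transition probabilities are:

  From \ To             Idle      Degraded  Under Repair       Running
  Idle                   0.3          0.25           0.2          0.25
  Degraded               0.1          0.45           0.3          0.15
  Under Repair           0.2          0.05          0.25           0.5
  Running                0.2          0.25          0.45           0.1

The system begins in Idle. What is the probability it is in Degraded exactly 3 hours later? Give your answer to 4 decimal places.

0.2425

Propagate the distribution vector 3 hours from Idle.
After 0 hours: (1.0000, 0.0000, 0.0000, 0.0000)
After 1 hour: (0.3000, 0.2500, 0.2000, 0.2500)
After 2 hours: (0.2050, 0.2600, 0.2975, 0.2375)
After 3 hours: (0.1945, 0.2425, 0.3003, 0.2628)
P(in Degraded after 3 hours) = 0.2425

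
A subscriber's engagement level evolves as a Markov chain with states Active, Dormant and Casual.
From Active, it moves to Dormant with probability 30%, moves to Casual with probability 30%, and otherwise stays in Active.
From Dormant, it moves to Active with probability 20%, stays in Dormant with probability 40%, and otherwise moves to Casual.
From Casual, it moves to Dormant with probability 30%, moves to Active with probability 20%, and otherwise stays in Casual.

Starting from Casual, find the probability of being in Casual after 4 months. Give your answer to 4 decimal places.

Propagate the distribution vector 4 months from Casual.
After 0 months: (0.0000, 0.0000, 1.0000)
After 1 month: (0.2000, 0.3000, 0.5000)
After 2 months: (0.2400, 0.3300, 0.4300)
After 3 months: (0.2480, 0.3330, 0.4190)
After 4 months: (0.2496, 0.3333, 0.4171)
P(in Casual after 4 months) = 0.4171

0.4171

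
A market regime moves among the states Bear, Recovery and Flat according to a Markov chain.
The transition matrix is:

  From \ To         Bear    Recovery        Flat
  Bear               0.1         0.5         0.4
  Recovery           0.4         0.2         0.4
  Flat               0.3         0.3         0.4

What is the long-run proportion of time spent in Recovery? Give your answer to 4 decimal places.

0.3231

Let the stationary distribution be π with π = πP and π_1 + π_2 + π_3 = 1.
π_1 = 0.1·π_1 + 0.4·π_2 + 0.3·π_3
π_2 = 0.5·π_1 + 0.2·π_2 + 0.3·π_3
Solving with the normalization constraint gives π = (0.2769, 0.3231, 0.4000).
So the stationary probability of Recovery is 0.3231.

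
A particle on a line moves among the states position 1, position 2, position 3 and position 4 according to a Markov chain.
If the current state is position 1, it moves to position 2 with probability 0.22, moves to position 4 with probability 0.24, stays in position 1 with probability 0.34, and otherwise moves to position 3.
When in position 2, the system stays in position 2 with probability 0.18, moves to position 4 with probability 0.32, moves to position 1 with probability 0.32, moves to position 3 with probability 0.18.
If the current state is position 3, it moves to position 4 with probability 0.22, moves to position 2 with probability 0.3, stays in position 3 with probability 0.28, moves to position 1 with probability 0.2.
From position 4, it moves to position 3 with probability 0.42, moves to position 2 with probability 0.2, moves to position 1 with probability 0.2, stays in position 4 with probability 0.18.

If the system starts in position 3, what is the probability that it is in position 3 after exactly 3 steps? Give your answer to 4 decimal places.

0.2706

Propagate the distribution vector 3 steps from position 3.
After 0 steps: (0.0000, 0.0000, 1.0000, 0.0000)
After 1 step: (0.2000, 0.3000, 0.2800, 0.2200)
After 2 steps: (0.2640, 0.2260, 0.2648, 0.2452)
After 3 steps: (0.2641, 0.2272, 0.2706, 0.2381)
P(in position 3 after 3 steps) = 0.2706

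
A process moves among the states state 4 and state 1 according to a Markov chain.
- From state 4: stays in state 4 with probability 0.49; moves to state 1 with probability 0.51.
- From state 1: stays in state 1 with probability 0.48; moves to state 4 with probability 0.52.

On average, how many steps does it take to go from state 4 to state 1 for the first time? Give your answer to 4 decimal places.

1.9608

Let t(s) be the expected number of steps to first reach state 1 from state s, with t(state 1) = 0. Conditioning on the first step:
t(state 4) = 1 + 0.49·t(state 4)
Solving: t(state 4) = 1.9608.
Expected steps from state 4 to state 1: 1.9608.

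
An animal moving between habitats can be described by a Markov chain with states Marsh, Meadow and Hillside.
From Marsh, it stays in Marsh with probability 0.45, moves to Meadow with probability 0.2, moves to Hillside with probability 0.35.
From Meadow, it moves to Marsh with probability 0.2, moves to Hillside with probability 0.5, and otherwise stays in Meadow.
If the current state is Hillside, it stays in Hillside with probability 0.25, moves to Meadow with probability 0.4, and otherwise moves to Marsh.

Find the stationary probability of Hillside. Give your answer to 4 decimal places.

Let the stationary distribution be π with π = πP and π_1 + π_2 + π_3 = 1.
π_1 = 0.45·π_1 + 0.2·π_2 + 0.35·π_3
π_2 = 0.2·π_1 + 0.3·π_2 + 0.4·π_3
Solving with the normalization constraint gives π = (0.3385, 0.3021, 0.3594).
So the stationary probability of Hillside is 0.3594.

0.3594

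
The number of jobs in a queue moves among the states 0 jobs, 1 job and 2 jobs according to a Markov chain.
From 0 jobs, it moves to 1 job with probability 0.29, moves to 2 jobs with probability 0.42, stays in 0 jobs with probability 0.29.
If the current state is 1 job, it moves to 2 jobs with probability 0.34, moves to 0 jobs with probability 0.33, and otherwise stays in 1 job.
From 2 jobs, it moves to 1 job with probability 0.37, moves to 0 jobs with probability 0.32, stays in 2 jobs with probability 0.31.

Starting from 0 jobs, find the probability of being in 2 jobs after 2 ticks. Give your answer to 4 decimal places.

0.3506

Sum over the intermediate state after 1 tick:
P = P(0 jobs→0 jobs)·P(0 jobs→2 jobs) + P(0 jobs→1 job)·P(1 job→2 jobs) + P(0 jobs→2 jobs)·P(2 jobs→2 jobs)
  = 0.29×0.42 + 0.29×0.34 + 0.42×0.31
  = 0.1218 + 0.0986 + 0.1302 = 0.3506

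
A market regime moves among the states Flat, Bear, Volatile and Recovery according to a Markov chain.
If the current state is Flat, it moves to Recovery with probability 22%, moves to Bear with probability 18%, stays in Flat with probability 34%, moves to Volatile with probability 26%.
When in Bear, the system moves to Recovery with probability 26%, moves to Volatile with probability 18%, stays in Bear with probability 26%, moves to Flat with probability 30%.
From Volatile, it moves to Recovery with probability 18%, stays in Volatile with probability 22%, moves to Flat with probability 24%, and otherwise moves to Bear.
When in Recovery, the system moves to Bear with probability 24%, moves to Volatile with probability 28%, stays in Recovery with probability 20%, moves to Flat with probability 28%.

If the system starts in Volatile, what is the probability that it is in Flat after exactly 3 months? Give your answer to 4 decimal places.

0.2937

Propagate the distribution vector 3 months from Volatile.
After 0 months: (0.0000, 0.0000, 1.0000, 0.0000)
After 1 month: (0.2400, 0.3600, 0.2200, 0.1800)
After 2 months: (0.2928, 0.2592, 0.2260, 0.2220)
After 3 months: (0.2937, 0.2547, 0.2347, 0.2169)
P(in Flat after 3 months) = 0.2937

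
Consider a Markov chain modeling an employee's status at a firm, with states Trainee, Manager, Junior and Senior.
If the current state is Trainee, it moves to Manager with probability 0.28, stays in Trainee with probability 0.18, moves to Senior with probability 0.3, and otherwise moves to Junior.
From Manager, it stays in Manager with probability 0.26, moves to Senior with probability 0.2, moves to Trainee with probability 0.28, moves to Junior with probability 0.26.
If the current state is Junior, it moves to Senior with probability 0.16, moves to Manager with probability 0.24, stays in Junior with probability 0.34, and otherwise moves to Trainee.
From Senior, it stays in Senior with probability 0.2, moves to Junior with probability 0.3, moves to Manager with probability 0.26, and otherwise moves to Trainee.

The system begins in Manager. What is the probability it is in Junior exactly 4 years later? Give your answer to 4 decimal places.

0.2866

Propagate the distribution vector 4 years from Manager.
After 0 years: (0.0000, 1.0000, 0.0000, 0.0000)
After 1 year: (0.2800, 0.2600, 0.2600, 0.2000)
After 2 years: (0.2388, 0.2604, 0.2832, 0.2176)
After 3 years: (0.2418, 0.2591, 0.2866, 0.2126)
After 4 years: (0.2416, 0.2591, 0.2866, 0.2127)
P(in Junior after 4 years) = 0.2866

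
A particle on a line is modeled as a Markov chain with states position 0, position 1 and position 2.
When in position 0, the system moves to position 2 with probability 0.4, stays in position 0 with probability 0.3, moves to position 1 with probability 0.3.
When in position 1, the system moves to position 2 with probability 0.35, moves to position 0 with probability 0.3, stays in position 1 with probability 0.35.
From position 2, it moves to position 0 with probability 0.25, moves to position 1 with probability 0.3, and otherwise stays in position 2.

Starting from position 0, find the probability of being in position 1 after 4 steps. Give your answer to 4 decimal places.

Propagate the distribution vector 4 steps from position 0.
After 0 steps: (1.0000, 0.0000, 0.0000)
After 1 step: (0.3000, 0.3000, 0.4000)
After 2 steps: (0.2800, 0.3150, 0.4050)
After 3 steps: (0.2798, 0.3158, 0.4045)
After 4 steps: (0.2798, 0.3158, 0.4044)
P(in position 1 after 4 steps) = 0.3158

0.3158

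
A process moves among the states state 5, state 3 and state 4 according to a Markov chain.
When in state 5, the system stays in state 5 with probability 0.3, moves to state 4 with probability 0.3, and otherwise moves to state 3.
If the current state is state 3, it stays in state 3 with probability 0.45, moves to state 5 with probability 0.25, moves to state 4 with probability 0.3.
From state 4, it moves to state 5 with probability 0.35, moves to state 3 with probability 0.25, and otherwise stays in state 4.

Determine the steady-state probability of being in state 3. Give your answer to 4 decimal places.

0.3684

Let the stationary distribution be π with π = πP and π_1 + π_2 + π_3 = 1.
π_1 = 0.3·π_1 + 0.25·π_2 + 0.35·π_3
π_2 = 0.4·π_1 + 0.45·π_2 + 0.25·π_3
Solving with the normalization constraint gives π = (0.2982, 0.3684, 0.3333).
So the stationary probability of state 3 is 0.3684.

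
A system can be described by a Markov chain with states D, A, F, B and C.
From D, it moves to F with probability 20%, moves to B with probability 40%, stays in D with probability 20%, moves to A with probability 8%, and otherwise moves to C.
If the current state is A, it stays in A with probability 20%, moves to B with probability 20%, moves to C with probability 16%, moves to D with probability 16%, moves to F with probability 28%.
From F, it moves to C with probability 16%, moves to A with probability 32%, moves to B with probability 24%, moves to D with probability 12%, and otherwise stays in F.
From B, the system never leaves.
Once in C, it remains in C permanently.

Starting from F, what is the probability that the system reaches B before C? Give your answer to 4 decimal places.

Let h(s) be the probability of absorption at B starting from transient state s. Then h(B) = 1 and h(C) = 0. By first-step analysis:
h(D) = 0.2·h(D) + 0.08·h(A) + 0.2·h(F) + 0.4·1 + 0.12·0
h(A) = 0.16·h(D) + 0.2·h(A) + 0.28·h(F) + 0.2·1 + 0.16·0
h(F) = 0.12·h(D) + 0.32·h(A) + 0.16·h(F) + 0.24·1 + 0.16·0
Solving: h(D) = 0.7162, h(A) = 0.6104, h(F) = 0.6206.
Starting from F, the probability is 0.6206.

0.6206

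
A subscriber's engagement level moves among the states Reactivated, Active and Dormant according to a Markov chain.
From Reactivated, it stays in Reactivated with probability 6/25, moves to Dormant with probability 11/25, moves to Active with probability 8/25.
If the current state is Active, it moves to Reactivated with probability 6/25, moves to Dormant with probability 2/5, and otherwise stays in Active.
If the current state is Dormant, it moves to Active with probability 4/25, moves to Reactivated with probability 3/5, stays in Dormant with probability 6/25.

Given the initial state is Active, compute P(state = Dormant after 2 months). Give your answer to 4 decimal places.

0.3456

Sum over the intermediate state after 1 month:
P = P(Active→Reactivated)·P(Reactivated→Dormant) + P(Active→Active)·P(Active→Dormant) + P(Active→Dormant)·P(Dormant→Dormant)
  = 0.24×0.44 + 0.36×0.4 + 0.4×0.24
  = 0.1056 + 0.1440 + 0.0960 = 0.3456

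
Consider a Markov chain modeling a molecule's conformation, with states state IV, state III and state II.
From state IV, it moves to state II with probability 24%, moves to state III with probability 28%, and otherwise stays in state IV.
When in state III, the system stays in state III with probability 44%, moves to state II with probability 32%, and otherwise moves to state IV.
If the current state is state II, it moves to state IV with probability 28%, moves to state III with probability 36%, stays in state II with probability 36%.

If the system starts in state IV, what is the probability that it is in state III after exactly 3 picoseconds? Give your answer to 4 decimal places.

0.3583

Propagate the distribution vector 3 picoseconds from state IV.
After 0 picoseconds: (1.0000, 0.0000, 0.0000)
After 1 picosecond: (0.4800, 0.2800, 0.2400)
After 2 picoseconds: (0.3648, 0.3440, 0.2912)
After 3 picoseconds: (0.3392, 0.3583, 0.3025)
P(in state III after 3 picoseconds) = 0.3583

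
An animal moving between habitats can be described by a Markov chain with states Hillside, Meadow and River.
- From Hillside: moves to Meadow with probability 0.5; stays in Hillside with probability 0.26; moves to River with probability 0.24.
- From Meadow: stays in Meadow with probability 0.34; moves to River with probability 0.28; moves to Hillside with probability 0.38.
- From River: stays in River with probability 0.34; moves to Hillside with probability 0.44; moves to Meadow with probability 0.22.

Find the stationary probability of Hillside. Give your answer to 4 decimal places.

0.3544

Let the stationary distribution be π with π = πP and π_1 + π_2 + π_3 = 1.
π_1 = 0.26·π_1 + 0.38·π_2 + 0.44·π_3
π_2 = 0.5·π_1 + 0.34·π_2 + 0.22·π_3
Solving with the normalization constraint gives π = (0.3544, 0.3628, 0.2828).
So the stationary probability of Hillside is 0.3544.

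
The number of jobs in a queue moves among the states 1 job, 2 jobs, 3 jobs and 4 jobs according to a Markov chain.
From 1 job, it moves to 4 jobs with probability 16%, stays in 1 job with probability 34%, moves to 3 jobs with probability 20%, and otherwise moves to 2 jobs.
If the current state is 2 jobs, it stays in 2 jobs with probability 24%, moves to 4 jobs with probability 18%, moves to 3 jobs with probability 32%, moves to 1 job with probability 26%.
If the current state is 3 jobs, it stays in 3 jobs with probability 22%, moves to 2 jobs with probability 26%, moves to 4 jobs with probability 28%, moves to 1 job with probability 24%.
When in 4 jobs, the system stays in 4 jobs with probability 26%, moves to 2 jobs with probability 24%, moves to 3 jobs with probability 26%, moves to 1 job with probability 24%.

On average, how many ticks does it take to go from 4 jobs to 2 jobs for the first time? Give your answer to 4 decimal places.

Let t(s) be the expected number of ticks to first reach 2 jobs from state s, with t(2 jobs) = 0. Conditioning on the first tick:
t(1 job) = 1 + 0.34·t(1 job) + 0.2·t(3 jobs) + 0.16·t(4 jobs)
t(3 jobs) = 1 + 0.24·t(1 job) + 0.22·t(3 jobs) + 0.28·t(4 jobs)
t(4 jobs) = 1 + 0.24·t(1 job) + 0.26·t(3 jobs) + 0.26·t(4 jobs)
Solving: t(1 job) = 3.5851, t(3 jobs) = 3.7622, t(4 jobs) = 3.8359.
Expected ticks from 4 jobs to 2 jobs: 3.8359.

3.8359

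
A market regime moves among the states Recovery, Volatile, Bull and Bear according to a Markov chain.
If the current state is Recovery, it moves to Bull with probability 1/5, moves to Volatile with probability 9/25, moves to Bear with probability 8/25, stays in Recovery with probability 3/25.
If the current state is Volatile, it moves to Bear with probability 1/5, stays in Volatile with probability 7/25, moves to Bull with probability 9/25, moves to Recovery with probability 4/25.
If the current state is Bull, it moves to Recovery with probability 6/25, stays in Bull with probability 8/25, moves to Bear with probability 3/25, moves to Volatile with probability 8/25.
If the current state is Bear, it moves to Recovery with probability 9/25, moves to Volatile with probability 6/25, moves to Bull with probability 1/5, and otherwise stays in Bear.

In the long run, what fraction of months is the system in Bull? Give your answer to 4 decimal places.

Let the stationary distribution be π with π = πP and π_1 + π_2 + π_3 + π_4 = 1.
π_1 = 0.12·π_1 + 0.16·π_2 + 0.24·π_3 + 0.36·π_4
π_2 = 0.36·π_1 + 0.28·π_2 + 0.32·π_3 + 0.24·π_4
π_3 = 0.2·π_1 + 0.36·π_2 + 0.32·π_3 + 0.2·π_4
Solving with the normalization constraint gives π = (0.2146, 0.3003, 0.2819, 0.2032).
So the stationary probability of Bull is 0.2819.

0.2819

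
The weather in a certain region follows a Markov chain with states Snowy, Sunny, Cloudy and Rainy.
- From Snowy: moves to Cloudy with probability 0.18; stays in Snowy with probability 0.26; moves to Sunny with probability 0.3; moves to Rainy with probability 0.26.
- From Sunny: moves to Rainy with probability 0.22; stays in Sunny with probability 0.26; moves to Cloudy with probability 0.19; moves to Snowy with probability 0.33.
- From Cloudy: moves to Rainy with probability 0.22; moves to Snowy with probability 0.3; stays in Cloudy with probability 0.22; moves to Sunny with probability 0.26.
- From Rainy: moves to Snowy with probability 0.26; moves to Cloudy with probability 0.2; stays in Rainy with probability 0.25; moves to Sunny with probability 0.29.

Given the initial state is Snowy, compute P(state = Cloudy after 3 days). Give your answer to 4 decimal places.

0.1954

Propagate the distribution vector 3 days from Snowy.
After 0 days: (1.0000, 0.0000, 0.0000, 0.0000)
After 1 day: (0.2600, 0.3000, 0.1800, 0.2600)
After 2 days: (0.2882, 0.2782, 0.1954, 0.2382)
After 3 days: (0.2873, 0.2787, 0.1954, 0.2387)
P(in Cloudy after 3 days) = 0.1954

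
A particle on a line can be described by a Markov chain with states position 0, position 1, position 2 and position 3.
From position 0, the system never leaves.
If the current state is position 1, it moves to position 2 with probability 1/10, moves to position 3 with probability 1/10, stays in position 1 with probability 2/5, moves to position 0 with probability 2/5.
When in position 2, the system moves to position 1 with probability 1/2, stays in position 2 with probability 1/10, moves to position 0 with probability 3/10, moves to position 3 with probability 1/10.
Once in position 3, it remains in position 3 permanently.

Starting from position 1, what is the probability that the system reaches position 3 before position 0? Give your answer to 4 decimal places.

Let h(s) be the probability of absorption at position 3 starting from transient state s. Then h(position 3) = 1 and h(position 0) = 0. By first-step analysis:
h(position 1) = 0.4·0 + 0.4·h(position 1) + 0.1·h(position 2) + 0.1·1
h(position 2) = 0.3·0 + 0.5·h(position 1) + 0.1·h(position 2) + 0.1·1
Solving: h(position 1) = 0.2041, h(position 2) = 0.2245.
Starting from position 1, the probability is 0.2041.

0.2041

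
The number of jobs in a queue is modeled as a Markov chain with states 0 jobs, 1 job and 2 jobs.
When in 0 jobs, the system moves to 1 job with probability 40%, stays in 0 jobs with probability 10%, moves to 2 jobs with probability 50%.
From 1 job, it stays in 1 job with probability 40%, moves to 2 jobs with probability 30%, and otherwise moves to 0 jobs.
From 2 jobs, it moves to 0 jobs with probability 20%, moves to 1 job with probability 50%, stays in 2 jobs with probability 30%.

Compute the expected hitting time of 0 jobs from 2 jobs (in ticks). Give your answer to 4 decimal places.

Let t(s) be the expected number of ticks to first reach 0 jobs from state s, with t(0 jobs) = 0. Conditioning on the first tick:
t(1 job) = 1 + 0.4·t(1 job) + 0.3·t(2 jobs)
t(2 jobs) = 1 + 0.5·t(1 job) + 0.3·t(2 jobs)
Solving: t(1 job) = 3.7037, t(2 jobs) = 4.0741.
Expected ticks from 2 jobs to 0 jobs: 4.0741.

4.0741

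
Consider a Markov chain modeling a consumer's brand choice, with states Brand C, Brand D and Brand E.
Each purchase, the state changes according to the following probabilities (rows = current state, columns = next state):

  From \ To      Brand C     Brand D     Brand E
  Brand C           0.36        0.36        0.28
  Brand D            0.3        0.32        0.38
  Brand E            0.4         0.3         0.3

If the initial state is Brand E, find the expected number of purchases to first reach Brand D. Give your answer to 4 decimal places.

3.0952

Let t(s) be the expected number of purchases to first reach Brand D from state s, with t(Brand D) = 0. Conditioning on the first purchase:
t(Brand C) = 1 + 0.36·t(Brand C) + 0.28·t(Brand E)
t(Brand E) = 1 + 0.4·t(Brand C) + 0.3·t(Brand E)
Solving: t(Brand C) = 2.9167, t(Brand E) = 3.0952.
Expected purchases from Brand E to Brand D: 3.0952.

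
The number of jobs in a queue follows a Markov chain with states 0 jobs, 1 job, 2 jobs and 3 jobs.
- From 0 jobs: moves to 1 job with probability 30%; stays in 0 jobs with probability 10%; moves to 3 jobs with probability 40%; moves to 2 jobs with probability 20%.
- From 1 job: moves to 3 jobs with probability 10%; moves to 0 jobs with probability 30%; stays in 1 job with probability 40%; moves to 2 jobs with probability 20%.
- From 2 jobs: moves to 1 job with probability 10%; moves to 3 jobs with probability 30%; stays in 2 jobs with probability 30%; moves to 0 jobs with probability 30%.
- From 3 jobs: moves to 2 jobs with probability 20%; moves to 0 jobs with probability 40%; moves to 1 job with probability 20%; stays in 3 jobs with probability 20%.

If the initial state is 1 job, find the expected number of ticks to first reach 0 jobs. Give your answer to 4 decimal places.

Let t(s) be the expected number of ticks to first reach 0 jobs from state s, with t(0 jobs) = 0. Conditioning on the first tick:
t(1 job) = 1 + 0.4·t(1 job) + 0.2·t(2 jobs) + 0.1·t(3 jobs)
t(2 jobs) = 1 + 0.1·t(1 job) + 0.3·t(2 jobs) + 0.3·t(3 jobs)
t(3 jobs) = 1 + 0.2·t(1 job) + 0.2·t(2 jobs) + 0.2·t(3 jobs)
Solving: t(1 job) = 3.1641, t(2 jobs) = 3.0859, t(3 jobs) = 2.8125.
Expected ticks from 1 job to 0 jobs: 3.1641.

3.1641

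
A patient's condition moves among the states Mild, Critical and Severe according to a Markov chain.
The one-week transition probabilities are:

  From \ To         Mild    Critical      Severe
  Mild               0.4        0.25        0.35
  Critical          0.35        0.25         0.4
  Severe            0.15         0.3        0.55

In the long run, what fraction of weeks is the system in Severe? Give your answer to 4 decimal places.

Let the stationary distribution be π with π = πP and π_1 + π_2 + π_3 = 1.
π_1 = 0.4·π_1 + 0.35·π_2 + 0.15·π_3
π_2 = 0.25·π_1 + 0.25·π_2 + 0.3·π_3
Solving with the normalization constraint gives π = (0.2727, 0.2727, 0.4545).
So the stationary probability of Severe is 0.4545.

0.4545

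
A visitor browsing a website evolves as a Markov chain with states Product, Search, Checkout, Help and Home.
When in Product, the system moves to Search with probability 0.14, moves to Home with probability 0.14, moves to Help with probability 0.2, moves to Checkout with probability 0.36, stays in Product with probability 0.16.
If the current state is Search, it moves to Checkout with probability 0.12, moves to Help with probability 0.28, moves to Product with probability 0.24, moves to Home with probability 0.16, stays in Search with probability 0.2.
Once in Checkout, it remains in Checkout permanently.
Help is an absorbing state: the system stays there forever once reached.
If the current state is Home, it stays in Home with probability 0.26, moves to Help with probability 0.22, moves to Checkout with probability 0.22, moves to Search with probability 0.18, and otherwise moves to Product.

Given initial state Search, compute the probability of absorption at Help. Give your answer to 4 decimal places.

Let h(s) be the probability of absorption at Help starting from transient state s. Then h(Help) = 1 and h(Checkout) = 0. By first-step analysis:
h(Product) = 0.16·h(Product) + 0.14·h(Search) + 0.36·0 + 0.2·1 + 0.14·h(Home)
h(Search) = 0.24·h(Product) + 0.2·h(Search) + 0.12·0 + 0.28·1 + 0.16·h(Home)
h(Home) = 0.12·h(Product) + 0.18·h(Search) + 0.22·0 + 0.22·1 + 0.26·h(Home)
Solving: h(Product) = 0.4184, h(Search) = 0.5766, h(Home) = 0.5054.
Starting from Search, the probability is 0.5766.

0.5766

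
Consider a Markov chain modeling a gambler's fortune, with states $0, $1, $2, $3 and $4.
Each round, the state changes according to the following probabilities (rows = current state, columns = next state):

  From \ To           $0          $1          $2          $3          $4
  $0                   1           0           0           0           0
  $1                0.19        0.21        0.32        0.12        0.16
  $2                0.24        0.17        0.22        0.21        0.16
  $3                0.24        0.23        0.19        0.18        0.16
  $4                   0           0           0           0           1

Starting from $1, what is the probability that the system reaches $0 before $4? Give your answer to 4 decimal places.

Let h(s) be the probability of absorption at $0 starting from transient state s. Then h($0) = 1 and h($4) = 0. By first-step analysis:
h($1) = 0.19·1 + 0.21·h($1) + 0.32·h($2) + 0.12·h($3) + 0.16·0
h($2) = 0.24·1 + 0.17·h($1) + 0.22·h($2) + 0.21·h($3) + 0.16·0
h($3) = 0.24·1 + 0.23·h($1) + 0.19·h($2) + 0.18·h($3) + 0.16·0
Solving: h($1) = 0.5691, h($2) = 0.5903, h($3) = 0.5891.
Starting from $1, the probability is 0.5691.

0.5691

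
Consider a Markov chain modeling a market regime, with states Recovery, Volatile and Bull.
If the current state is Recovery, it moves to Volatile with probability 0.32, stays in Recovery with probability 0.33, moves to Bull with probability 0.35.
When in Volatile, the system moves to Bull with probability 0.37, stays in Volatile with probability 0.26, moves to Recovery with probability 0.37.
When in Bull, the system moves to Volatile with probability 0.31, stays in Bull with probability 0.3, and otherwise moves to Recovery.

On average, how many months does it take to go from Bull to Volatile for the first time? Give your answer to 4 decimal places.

3.1880

Let t(s) be the expected number of months to first reach Volatile from state s, with t(Volatile) = 0. Conditioning on the first month:
t(Recovery) = 1 + 0.33·t(Recovery) + 0.35·t(Bull)
t(Bull) = 1 + 0.39·t(Recovery) + 0.3·t(Bull)
Solving: t(Recovery) = 3.1579, t(Bull) = 3.1880.
Expected months from Bull to Volatile: 3.1880.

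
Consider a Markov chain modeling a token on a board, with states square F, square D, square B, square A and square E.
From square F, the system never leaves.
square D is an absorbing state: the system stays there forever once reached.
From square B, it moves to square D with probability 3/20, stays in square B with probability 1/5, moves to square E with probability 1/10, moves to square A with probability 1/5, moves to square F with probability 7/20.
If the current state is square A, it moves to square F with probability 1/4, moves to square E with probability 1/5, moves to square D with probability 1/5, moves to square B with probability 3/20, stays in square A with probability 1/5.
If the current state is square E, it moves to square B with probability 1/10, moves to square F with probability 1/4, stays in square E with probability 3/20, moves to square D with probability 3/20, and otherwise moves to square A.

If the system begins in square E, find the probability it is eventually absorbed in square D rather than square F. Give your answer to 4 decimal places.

Let h(s) be the probability of absorption at square D starting from transient state s. Then h(square D) = 1 and h(square F) = 0. By first-step analysis:
h(square B) = 0.35·0 + 0.15·1 + 0.2·h(square B) + 0.2·h(square A) + 0.1·h(square E)
h(square A) = 0.25·0 + 0.2·1 + 0.15·h(square B) + 0.2·h(square A) + 0.2·h(square E)
h(square E) = 0.25·0 + 0.15·1 + 0.1·h(square B) + 0.35·h(square A) + 0.15·h(square E)
Solving: h(square B) = 0.3380, h(square A) = 0.4096, h(square E) = 0.3849.
Starting from square E, the probability is 0.3849.

0.3849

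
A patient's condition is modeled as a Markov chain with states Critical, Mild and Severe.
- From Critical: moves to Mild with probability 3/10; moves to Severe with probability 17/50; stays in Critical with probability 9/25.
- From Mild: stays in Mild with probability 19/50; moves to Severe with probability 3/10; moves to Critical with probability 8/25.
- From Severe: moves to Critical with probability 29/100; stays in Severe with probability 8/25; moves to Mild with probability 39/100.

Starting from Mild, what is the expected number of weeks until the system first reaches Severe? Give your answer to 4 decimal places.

3.1915

Let t(s) be the expected number of weeks to first reach Severe from state s, with t(Severe) = 0. Conditioning on the first week:
t(Critical) = 1 + 0.36·t(Critical) + 0.3·t(Mild)
t(Mild) = 1 + 0.32·t(Critical) + 0.38·t(Mild)
Solving: t(Critical) = 3.0585, t(Mild) = 3.1915.
Expected weeks from Mild to Severe: 3.1915.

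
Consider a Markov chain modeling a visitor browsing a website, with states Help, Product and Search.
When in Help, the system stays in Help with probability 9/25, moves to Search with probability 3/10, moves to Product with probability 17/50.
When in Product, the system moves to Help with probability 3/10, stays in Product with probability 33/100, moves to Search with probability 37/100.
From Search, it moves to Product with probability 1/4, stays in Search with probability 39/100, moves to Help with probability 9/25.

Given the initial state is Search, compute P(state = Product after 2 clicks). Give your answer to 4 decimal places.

0.3024

Sum over the intermediate state after 1 click:
P = P(Search→Help)·P(Help→Product) + P(Search→Product)·P(Product→Product) + P(Search→Search)·P(Search→Product)
  = 0.36×0.34 + 0.25×0.33 + 0.39×0.25
  = 0.1224 + 0.0825 + 0.0975 = 0.3024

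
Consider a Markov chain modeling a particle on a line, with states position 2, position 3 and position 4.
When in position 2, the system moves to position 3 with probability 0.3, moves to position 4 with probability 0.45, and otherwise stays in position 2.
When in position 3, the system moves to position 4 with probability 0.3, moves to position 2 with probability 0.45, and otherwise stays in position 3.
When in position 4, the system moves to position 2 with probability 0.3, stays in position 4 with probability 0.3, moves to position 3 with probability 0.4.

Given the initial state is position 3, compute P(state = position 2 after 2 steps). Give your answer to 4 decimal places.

0.3150

Sum over the intermediate state after 1 step:
P = P(position 3→position 2)·P(position 2→position 2) + P(position 3→position 3)·P(position 3→position 2) + P(position 3→position 4)·P(position 4→position 2)
  = 0.45×0.25 + 0.25×0.45 + 0.3×0.3
  = 0.1125 + 0.1125 + 0.0900 = 0.3150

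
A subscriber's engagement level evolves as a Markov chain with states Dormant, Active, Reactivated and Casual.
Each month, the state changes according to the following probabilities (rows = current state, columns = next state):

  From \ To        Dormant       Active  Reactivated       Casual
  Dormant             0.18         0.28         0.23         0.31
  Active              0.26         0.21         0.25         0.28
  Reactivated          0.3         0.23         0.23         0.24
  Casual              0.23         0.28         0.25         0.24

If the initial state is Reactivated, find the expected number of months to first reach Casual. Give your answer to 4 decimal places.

3.7358

Let t(s) be the expected number of months to first reach Casual from state s, with t(Casual) = 0. Conditioning on the first month:
t(Dormant) = 1 + 0.18·t(Dormant) + 0.28·t(Active) + 0.23·t(Reactivated)
t(Active) = 1 + 0.26·t(Dormant) + 0.21·t(Active) + 0.25·t(Reactivated)
t(Reactivated) = 1 + 0.3·t(Dormant) + 0.23·t(Active) + 0.23·t(Reactivated)
Solving: t(Dormant) = 3.4962, t(Active) = 3.5987, t(Reactivated) = 3.7358.
Expected months from Reactivated to Casual: 3.7358.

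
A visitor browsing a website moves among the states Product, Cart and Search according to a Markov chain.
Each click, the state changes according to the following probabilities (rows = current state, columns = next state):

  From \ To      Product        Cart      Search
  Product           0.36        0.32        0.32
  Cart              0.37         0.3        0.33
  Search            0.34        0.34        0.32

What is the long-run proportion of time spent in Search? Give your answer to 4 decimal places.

0.3232

Let the stationary distribution be π with π = πP and π_1 + π_2 + π_3 = 1.
π_1 = 0.36·π_1 + 0.37·π_2 + 0.34·π_3
π_2 = 0.32·π_1 + 0.3·π_2 + 0.34·π_3
Solving with the normalization constraint gives π = (0.3567, 0.3201, 0.3232).
So the stationary probability of Search is 0.3232.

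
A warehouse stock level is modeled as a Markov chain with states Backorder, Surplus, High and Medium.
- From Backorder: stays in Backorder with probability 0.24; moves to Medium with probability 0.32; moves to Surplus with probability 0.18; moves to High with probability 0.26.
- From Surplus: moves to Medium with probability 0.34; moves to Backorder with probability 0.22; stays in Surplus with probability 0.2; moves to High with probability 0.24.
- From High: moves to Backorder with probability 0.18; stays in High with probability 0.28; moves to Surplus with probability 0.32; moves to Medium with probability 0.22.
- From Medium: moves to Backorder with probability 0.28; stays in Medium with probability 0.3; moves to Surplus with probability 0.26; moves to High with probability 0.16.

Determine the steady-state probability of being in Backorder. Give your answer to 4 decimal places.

Let the stationary distribution be π with π = πP and π_1 + π_2 + π_3 + π_4 = 1.
π_1 = 0.24·π_1 + 0.22·π_2 + 0.18·π_3 + 0.28·π_4
π_2 = 0.18·π_1 + 0.2·π_2 + 0.32·π_3 + 0.26·π_4
π_3 = 0.26·π_1 + 0.24·π_2 + 0.28·π_3 + 0.16·π_4
Solving with the normalization constraint gives π = (0.2332, 0.2407, 0.2302, 0.2959).
So the stationary probability of Backorder is 0.2332.

0.2332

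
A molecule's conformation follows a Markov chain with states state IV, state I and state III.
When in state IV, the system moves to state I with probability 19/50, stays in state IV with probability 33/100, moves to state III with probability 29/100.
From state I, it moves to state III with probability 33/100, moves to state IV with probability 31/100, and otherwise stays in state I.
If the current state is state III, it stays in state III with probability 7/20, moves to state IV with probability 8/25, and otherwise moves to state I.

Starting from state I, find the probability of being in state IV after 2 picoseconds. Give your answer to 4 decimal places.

Sum over the intermediate state after 1 picosecond:
P = P(state I→state IV)·P(state IV→state IV) + P(state I→state I)·P(state I→state IV) + P(state I→state III)·P(state III→state IV)
  = 0.31×0.33 + 0.36×0.31 + 0.33×0.32
  = 0.1023 + 0.1116 + 0.1056 = 0.3195

0.3195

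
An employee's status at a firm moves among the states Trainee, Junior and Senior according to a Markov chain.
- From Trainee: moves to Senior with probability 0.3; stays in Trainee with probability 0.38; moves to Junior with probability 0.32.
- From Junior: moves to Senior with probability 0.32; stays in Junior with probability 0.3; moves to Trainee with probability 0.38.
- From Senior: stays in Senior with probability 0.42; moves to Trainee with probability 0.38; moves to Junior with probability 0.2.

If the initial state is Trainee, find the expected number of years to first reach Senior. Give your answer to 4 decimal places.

Let t(s) be the expected number of years to first reach Senior from state s, with t(Senior) = 0. Conditioning on the first year:
t(Trainee) = 1 + 0.38·t(Trainee) + 0.32·t(Junior)
t(Junior) = 1 + 0.38·t(Trainee) + 0.3·t(Junior)
Solving: t(Trainee) = 3.2650, t(Junior) = 3.2010.
Expected years from Trainee to Senior: 3.2650.

3.2650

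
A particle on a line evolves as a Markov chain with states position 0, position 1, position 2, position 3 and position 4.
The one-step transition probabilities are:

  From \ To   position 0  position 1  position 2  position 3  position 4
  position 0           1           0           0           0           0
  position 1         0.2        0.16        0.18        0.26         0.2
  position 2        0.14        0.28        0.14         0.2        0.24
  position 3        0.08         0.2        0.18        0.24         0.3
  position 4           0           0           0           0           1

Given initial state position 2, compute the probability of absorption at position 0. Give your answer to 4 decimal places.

0.3657

Let h(s) be the probability of absorption at position 0 starting from transient state s. Then h(position 0) = 1 and h(position 4) = 0. By first-step analysis:
h(position 1) = 0.2·1 + 0.16·h(position 1) + 0.18·h(position 2) + 0.26·h(position 3) + 0.2·0
h(position 2) = 0.14·1 + 0.28·h(position 1) + 0.14·h(position 2) + 0.2·h(position 3) + 0.24·0
h(position 3) = 0.08·1 + 0.2·h(position 1) + 0.18·h(position 2) + 0.24·h(position 3) + 0.3·0
Solving: h(position 1) = 0.4092, h(position 2) = 0.3657, h(position 3) = 0.2995.
Starting from position 2, the probability is 0.3657.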